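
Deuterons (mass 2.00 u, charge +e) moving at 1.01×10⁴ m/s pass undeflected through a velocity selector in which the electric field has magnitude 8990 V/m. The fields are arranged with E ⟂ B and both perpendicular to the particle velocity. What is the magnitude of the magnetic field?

B = 0.890 T

Balance of forces in the selector: qE = qvB ⇒ B = E/v.
B = 8990/1.01×10⁴ = 0.890 T.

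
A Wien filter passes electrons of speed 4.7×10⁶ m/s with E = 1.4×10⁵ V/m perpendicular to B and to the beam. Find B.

B = 0.030 T

Balance of forces in the selector: qE = qvB ⇒ B = E/v.
B = 1.4×10⁵/4.7×10⁶ = 0.030 T.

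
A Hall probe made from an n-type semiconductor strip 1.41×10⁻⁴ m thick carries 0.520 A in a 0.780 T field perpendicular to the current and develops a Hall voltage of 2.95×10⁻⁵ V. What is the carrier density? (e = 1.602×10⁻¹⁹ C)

n ≈ 6.09×10²⁶ m⁻³

From V_H = IB/(n e t), n = IB/(V_H e t).
n = (0.520)(0.780)/((2.95×10⁻⁵)(1.602×10⁻¹⁹)(1.41×10⁻⁴)) ≈ 6.09×10²⁶ m⁻³.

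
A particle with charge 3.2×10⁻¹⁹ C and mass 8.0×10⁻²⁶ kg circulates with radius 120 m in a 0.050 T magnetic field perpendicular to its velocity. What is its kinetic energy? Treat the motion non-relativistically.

v = |q|Br/m, then KE = ½mv² = (qBr)²/(2m).
v = (3.2×10⁻¹⁹)(0.050)(120)/8.0×10⁻²⁶ ≈ 2.400×10⁷ m/s.
KE = ½(8.0×10⁻²⁶)(2.400×10⁷)² ≈ 2.3×10⁻¹¹ J.

KE ≈ 2.3×10⁻¹¹ J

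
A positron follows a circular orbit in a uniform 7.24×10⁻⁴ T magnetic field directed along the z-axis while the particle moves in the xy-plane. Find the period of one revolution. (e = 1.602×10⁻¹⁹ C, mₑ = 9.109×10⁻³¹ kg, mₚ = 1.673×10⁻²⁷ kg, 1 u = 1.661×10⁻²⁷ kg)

The cyclotron period depends only on m, q, B: T = 2πm/(|q|B).
T = 2π(9.109×10⁻³¹)/((1.602×10⁻¹⁹)(7.24×10⁻⁴)) ≈ 4.93×10⁻⁸ s.

T ≈ 4.93×10⁻⁸ s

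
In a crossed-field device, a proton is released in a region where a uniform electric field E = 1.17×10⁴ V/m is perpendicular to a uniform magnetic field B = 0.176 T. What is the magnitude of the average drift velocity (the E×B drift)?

v_d ≈ 6.65×10⁴ m/s

In crossed fields the guiding centre drifts at v_d = |E×B|/B² = E/B, independent of charge and mass.
v_d = 1.17×10⁴/0.176 = 6.65×10⁴ m/s.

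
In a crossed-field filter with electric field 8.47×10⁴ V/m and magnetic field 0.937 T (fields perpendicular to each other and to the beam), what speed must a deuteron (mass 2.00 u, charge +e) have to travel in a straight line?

Straight-line motion ⇒ electric and magnetic forces cancel, so E = vB.
v = E/B = 8.47×10⁴/0.937 = 9.04×10⁴ m/s.

v = 9.04×10⁴ m/s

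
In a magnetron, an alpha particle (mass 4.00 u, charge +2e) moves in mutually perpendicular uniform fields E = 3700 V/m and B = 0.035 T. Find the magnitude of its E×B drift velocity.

In crossed fields the guiding centre drifts at v_d = |E×B|/B² = E/B, independent of charge and mass.
v_d = 3700/0.035 = 1.1×10⁵ m/s.

v_d ≈ 1.1×10⁵ m/s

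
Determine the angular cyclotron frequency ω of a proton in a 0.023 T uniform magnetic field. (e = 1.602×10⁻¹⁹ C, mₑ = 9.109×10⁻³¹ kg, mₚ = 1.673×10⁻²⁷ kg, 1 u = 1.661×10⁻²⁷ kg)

ω ≈ 2.2×10⁶ rad/s

ω = |q|B/m.
ω = (1.602×10⁻¹⁹)(0.023)/1.673×10⁻²⁷ ≈ 2.2×10⁶ rad/s.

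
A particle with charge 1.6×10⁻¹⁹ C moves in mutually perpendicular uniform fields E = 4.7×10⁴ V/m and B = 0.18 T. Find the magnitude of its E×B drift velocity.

The E×B drift speed is v_d = E/B.
v_d = 4.7×10⁴/0.18 = 2.6×10⁵ m/s.

v_d ≈ 2.6×10⁵ m/s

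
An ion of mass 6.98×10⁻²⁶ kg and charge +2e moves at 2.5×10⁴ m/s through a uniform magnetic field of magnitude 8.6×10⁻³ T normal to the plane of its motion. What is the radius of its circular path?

r ≈ 0.63 m

The magnetic force provides the centripetal force: |q|vB = mv²/r.
r = mv/(|q|B) = (6.98×10⁻²⁶)(2.5×10⁴)/((3.204×10⁻¹⁹)(8.6×10⁻³)) ≈ 0.63 m.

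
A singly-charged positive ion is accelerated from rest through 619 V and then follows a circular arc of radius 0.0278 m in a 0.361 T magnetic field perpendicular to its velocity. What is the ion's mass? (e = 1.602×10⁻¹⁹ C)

m ≈ 1.30×10⁻²⁶ kg

Combine |q|V = ½mv² and r = mv/(|q|B): eliminate v to get m = qB²r²/(2V).
m = (1.602×10⁻¹⁹)(0.361)²(0.0278)²/(2·619) ≈ 1.30×10⁻²⁶ kg.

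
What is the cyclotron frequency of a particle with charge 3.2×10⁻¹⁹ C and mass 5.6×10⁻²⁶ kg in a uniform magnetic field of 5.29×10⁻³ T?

f ≈ 4810 Hz

f = |q|B/(2πm).
f = (3.2×10⁻¹⁹)(5.29×10⁻³)/(2π·5.6×10⁻²⁶) ≈ 4810 Hz.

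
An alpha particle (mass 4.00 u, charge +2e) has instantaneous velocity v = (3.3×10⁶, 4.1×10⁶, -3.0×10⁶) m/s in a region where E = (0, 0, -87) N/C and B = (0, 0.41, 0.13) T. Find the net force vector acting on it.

F ≈ (5.65×10⁻¹³, -1.37×10⁻¹³, 4.33×10⁻¹³) N

v×B = (1.76×10⁶, -4.29×10⁵, 1.35×10⁶) N/C.
E + v×B = (1.76×10⁶, -4.29×10⁵, 1.35×10⁶) N/C.
F = q(E + v×B) = (3.204×10⁻¹⁹ C)·(1.76×10⁶, -4.29×10⁵, 1.35×10⁶) = (5.65×10⁻¹³, -1.37×10⁻¹³, 4.33×10⁻¹³) N.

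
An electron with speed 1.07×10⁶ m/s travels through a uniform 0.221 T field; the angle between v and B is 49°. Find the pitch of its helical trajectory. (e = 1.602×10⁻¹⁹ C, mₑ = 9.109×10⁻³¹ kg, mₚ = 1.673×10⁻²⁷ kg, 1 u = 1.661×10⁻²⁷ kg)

p ≈ 1.13×10⁻⁴ m

v∥ = v cosθ = 1.07×10⁶·cos49° ≈ 7.020×10⁵ m/s.
T = 2πm/(|q|B) = 2π(9.109×10⁻³¹)/((1.602×10⁻¹⁹)(0.221)) ≈ 1.617×10⁻¹⁰ s.
pitch = v∥ T = (7.020×10⁵)(1.617×10⁻¹⁰) ≈ 1.13×10⁻⁴ m.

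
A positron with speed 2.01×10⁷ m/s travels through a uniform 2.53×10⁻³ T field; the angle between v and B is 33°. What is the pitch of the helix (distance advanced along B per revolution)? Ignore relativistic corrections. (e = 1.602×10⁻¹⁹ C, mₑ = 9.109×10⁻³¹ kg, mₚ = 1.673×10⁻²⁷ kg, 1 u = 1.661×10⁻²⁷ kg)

v∥ = v cosθ = 2.01×10⁷·cos33° ≈ 1.686×10⁷ m/s.
T = 2πm/(|q|B) = 2π(9.109×10⁻³¹)/((1.602×10⁻¹⁹)(2.53×10⁻³)) ≈ 1.412×10⁻⁸ s.
pitch = v∥ T = (1.686×10⁷)(1.412×10⁻⁸) ≈ 0.238 m.

p ≈ 0.238 m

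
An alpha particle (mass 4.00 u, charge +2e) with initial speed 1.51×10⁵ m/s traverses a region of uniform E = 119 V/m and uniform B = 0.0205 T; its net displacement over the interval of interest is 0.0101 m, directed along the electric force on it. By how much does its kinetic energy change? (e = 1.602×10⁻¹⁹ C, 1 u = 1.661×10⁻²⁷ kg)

The magnetic force is always ⟂ v and does no work; only the electric force changes KE.
ΔKE = F_E · d = |q|E d = (3.204×10⁻¹⁹)(119)(0.0101) ≈ 3.85×10⁻¹⁹ J.

ΔKE ≈ 3.85×10⁻¹⁹ J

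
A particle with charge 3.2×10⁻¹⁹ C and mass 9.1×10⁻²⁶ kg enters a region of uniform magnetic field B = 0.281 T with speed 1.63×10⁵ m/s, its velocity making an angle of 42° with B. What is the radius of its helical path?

r ≈ 0.110 m

v⊥ = v sinθ = 1.63×10⁵·sin42° ≈ 1.091×10⁵ m/s.
r = m v⊥/(|q|B) = (9.1×10⁻²⁶)(1.091×10⁵)/((3.2×10⁻¹⁹)(0.281)) ≈ 0.110 m.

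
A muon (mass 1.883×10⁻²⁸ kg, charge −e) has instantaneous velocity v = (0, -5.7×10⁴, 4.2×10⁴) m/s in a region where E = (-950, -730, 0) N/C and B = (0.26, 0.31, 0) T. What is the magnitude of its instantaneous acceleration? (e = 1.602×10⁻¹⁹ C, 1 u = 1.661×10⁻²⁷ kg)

|a| ≈ 1.94×10¹³ m/s²

v×B = (-1.30×10⁴, 1.09×10⁴, 1.48×10⁴) N/C.
E + v×B = (-1.40×10⁴, 1.02×10⁴, 1.48×10⁴) N/C.
F = q(E + v×B) = (−1.602×10⁻¹⁹ C)·(-1.40×10⁴, 1.02×10⁴, 1.48×10⁴) = (2.24×10⁻¹⁵, -1.63×10⁻¹⁵, -2.37×10⁻¹⁵) N.
|a| = |F|/m = 3.648×10⁻¹⁵/1.883×10⁻²⁸ ≈ 1.94×10¹³ m/s².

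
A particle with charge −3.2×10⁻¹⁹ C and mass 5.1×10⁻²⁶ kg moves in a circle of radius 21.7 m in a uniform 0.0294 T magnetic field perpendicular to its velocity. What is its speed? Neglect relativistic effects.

From |q|vB = mv²/r, v = |q|Br/m.
v = (3.2×10⁻¹⁹)(0.0294)(21.7)/5.1×10⁻²⁶ ≈ 4.00×10⁶ m/s.

v ≈ 4.00×10⁶ m/s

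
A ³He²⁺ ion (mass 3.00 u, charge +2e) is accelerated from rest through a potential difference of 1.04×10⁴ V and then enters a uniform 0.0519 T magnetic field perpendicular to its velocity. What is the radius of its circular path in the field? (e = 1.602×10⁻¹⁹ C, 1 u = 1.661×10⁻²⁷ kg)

Acceleration: |q|V = ½mv² ⇒ v = √(2|q|V/m) = √(2·3.204×10⁻¹⁹·1.04×10⁴/4.983×10⁻²⁷) ≈ 1.156×10⁶ m/s.
In the field: r = mv/(|q|B) = (4.983×10⁻²⁷)(1.156×10⁶)/((3.204×10⁻¹⁹)(0.0519)) ≈ 0.347 m.

r ≈ 0.347 m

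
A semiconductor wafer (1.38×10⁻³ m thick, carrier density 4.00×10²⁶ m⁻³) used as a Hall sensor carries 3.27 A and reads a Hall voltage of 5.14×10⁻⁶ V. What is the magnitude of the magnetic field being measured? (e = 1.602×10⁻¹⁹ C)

From V_H = IB/(n e t), B = V_H n e t / I.
B = (5.14×10⁻⁶)(4.00×10²⁶)(1.602×10⁻¹⁹)(1.38×10⁻³)/3.27 ≈ 0.139 T.

B ≈ 0.139 T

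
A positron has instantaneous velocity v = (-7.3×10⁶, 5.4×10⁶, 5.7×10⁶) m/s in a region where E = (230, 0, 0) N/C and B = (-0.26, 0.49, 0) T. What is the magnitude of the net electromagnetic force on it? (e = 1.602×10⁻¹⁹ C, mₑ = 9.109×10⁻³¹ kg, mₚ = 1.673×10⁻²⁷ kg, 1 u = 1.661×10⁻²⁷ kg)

v×B = (-2.79×10⁶, -1.48×10⁶, -2.17×10⁶) N/C.
E + v×B = (-2.79×10⁶, -1.48×10⁶, -2.17×10⁶) N/C.
F = q(E + v×B) = (1.602×10⁻¹⁹ C)·(-2.79×10⁶, -1.48×10⁶, -2.17×10⁶) = (-4.47×10⁻¹³, -2.37×10⁻¹³, -3.48×10⁻¹³) N.
|F| = 6.15×10⁻¹³ N.

|F| ≈ 6.15×10⁻¹³ N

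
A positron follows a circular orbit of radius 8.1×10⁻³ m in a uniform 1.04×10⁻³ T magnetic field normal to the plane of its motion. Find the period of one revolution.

T ≈ 3.44×10⁻⁸ s

The cyclotron period depends only on m, q, B: T = 2πm/(|q|B).
T = 2π(9.109×10⁻³¹)/((1.602×10⁻¹⁹)(1.04×10⁻³)) ≈ 3.44×10⁻⁸ s.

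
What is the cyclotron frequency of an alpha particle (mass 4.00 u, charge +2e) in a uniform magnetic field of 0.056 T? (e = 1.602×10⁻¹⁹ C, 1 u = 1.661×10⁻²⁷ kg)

f ≈ 4.3×10⁵ Hz

f = |q|B/(2πm).
f = (3.204×10⁻¹⁹)(0.056)/(2π·6.644×10⁻²⁷) ≈ 4.3×10⁵ Hz.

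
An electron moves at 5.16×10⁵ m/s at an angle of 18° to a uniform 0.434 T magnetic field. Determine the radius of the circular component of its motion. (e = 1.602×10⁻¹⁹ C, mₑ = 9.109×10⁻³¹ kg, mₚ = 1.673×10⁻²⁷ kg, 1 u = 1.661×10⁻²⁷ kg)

v⊥ = v sinθ = 5.16×10⁵·sin18° ≈ 1.595×10⁵ m/s.
r = m v⊥/(|q|B) = (9.109×10⁻³¹)(1.595×10⁵)/((1.602×10⁻¹⁹)(0.434)) ≈ 2.09×10⁻⁶ m.

r ≈ 2.09×10⁻⁶ m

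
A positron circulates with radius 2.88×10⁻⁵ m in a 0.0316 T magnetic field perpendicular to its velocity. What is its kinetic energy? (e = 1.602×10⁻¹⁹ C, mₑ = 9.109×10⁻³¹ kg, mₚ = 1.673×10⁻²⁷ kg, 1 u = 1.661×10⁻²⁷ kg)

v = |q|Br/m, then KE = ½mv² = (qBr)²/(2m).
v = (1.602×10⁻¹⁹)(0.0316)(2.88×10⁻⁵)/9.109×10⁻³¹ ≈ 1.601×10⁵ m/s.
KE = ½(9.109×10⁻³¹)(1.601×10⁵)² ≈ 1.17×10⁻²⁰ J.

KE ≈ 1.17×10⁻²⁰ J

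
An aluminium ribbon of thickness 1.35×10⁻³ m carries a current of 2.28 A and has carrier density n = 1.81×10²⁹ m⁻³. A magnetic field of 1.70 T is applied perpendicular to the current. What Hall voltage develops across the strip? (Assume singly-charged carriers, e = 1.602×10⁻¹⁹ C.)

V_H ≈ 9.90×10⁻⁸ V

V_H = IB/(n e t).
V_H = (2.28)(1.70)/((1.81×10²⁹)(1.602×10⁻¹⁹)(1.35×10⁻³)) ≈ 9.90×10⁻⁸ V.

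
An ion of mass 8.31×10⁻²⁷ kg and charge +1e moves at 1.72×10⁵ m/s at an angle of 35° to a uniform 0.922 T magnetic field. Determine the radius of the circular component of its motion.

r ≈ 5.55×10⁻³ m

v⊥ = v sinθ = 1.72×10⁵·sin35° ≈ 9.866×10⁴ m/s.
r = m v⊥/(|q|B) = (8.31×10⁻²⁷)(9.866×10⁴)/((1.602×10⁻¹⁹)(0.922)) ≈ 5.55×10⁻³ m.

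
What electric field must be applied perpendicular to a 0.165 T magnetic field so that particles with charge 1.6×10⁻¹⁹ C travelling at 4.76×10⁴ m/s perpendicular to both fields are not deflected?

For straight-line motion qE = qvB, so E = vB.
E = 4.76×10⁴ × 0.165 = 7850 V/m.

E = 7850 V/m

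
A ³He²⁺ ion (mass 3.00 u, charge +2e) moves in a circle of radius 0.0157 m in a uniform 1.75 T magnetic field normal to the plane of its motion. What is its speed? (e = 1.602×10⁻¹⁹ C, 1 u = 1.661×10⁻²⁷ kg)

From |q|vB = mv²/r, v = |q|Br/m.
v = (3.204×10⁻¹⁹)(1.75)(0.0157)/4.983×10⁻²⁷ ≈ 1.77×10⁶ m/s.

v ≈ 1.77×10⁶ m/s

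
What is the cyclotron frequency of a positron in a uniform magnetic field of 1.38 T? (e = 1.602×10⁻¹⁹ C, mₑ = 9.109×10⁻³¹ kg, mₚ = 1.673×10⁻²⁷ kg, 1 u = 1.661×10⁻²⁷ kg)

f = |q|B/(2πm).
f = (1.602×10⁻¹⁹)(1.38)/(2π·9.109×10⁻³¹) ≈ 3.86×10¹⁰ Hz.

f ≈ 3.86×10¹⁰ Hz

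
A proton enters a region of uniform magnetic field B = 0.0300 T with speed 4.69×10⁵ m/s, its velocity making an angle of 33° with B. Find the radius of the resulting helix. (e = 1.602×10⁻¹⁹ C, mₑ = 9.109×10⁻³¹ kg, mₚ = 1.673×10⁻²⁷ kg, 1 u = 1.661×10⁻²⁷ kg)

v⊥ = v sinθ = 4.69×10⁵·sin33° ≈ 2.554×10⁵ m/s.
r = m v⊥/(|q|B) = (1.673×10⁻²⁷)(2.554×10⁵)/((1.602×10⁻¹⁹)(0.0300)) ≈ 0.0889 m.

r ≈ 0.0889 m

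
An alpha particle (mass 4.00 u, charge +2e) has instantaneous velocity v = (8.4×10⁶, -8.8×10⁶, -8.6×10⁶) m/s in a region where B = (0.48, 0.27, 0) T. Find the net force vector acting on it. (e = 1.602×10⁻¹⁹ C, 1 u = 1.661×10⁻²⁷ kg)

v×B = (2.32×10⁶, -4.13×10⁶, 6.49×10⁶) N/C.
F = q v×B = (3.204×10⁻¹⁹ C)·(2.32×10⁶, -4.13×10⁶, 6.49×10⁶) = (7.44×10⁻¹³, -1.32×10⁻¹², 2.08×10⁻¹²) N.

F ≈ (7.44×10⁻¹³, -1.32×10⁻¹², 2.08×10⁻¹²) N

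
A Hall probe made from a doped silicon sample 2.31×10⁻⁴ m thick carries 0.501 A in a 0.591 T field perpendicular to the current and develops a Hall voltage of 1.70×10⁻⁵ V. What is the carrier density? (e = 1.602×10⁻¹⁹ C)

From V_H = IB/(n e t), n = IB/(V_H e t).
n = (0.501)(0.591)/((1.70×10⁻⁵)(1.602×10⁻¹⁹)(2.31×10⁻⁴)) ≈ 4.71×10²⁶ m⁻³.

n ≈ 4.71×10²⁶ m⁻³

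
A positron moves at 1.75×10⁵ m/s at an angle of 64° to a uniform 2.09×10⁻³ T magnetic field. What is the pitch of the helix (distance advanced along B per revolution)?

p ≈ 1.31×10⁻³ m

v∥ = v cosθ = 1.75×10⁵·cos64° ≈ 7.671×10⁴ m/s.
T = 2πm/(|q|B) = 2π(9.109×10⁻³¹)/((1.602×10⁻¹⁹)(2.09×10⁻³)) ≈ 1.709×10⁻⁸ s.
pitch = v∥ T = (7.671×10⁴)(1.709×10⁻⁸) ≈ 1.31×10⁻³ m.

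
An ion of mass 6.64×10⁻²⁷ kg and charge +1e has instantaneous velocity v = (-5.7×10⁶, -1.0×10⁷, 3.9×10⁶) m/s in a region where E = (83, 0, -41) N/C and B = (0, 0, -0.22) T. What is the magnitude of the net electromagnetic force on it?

|F| ≈ 4.06×10⁻¹³ N

v×B = (2.20×10⁶, -1.25×10⁶, 0) N/C.
E + v×B = (2.20×10⁶, -1.25×10⁶, -41.0) N/C.
F = q(E + v×B) = (1.602×10⁻¹⁹ C)·(2.20×10⁶, -1.25×10⁶, -41.0) = (3.52×10⁻¹³, -2.01×10⁻¹³, -6.57×10⁻¹⁸) N.
|F| = 4.06×10⁻¹³ N.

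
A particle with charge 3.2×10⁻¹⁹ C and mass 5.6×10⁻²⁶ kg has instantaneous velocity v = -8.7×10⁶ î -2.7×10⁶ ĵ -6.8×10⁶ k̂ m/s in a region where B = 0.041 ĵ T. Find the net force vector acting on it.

F ≈ (8.92×10⁻¹⁴, 0, -1.14×10⁻¹³) N

v×B = (2.79×10⁵, 0, -3.57×10⁵) N/C.
F = q v×B = (3.2×10⁻¹⁹ C)·(2.79×10⁵, 0, -3.57×10⁵) = (8.92×10⁻¹⁴, 0, -1.14×10⁻¹³) N.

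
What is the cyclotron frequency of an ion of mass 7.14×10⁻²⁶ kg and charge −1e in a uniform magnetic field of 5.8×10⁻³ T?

f = |q|B/(2πm).
f = (1.602×10⁻¹⁹)(5.8×10⁻³)/(2π·7.14×10⁻²⁶) ≈ 2100 Hz.

f ≈ 2100 Hz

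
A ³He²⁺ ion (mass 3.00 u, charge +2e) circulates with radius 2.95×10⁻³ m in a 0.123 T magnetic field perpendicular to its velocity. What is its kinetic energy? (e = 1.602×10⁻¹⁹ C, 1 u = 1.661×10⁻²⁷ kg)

v = |q|Br/m, then KE = ½mv² = (qBr)²/(2m).
v = (3.204×10⁻¹⁹)(0.123)(2.95×10⁻³)/4.983×10⁻²⁷ ≈ 2.333×10⁴ m/s.
KE = ½(4.983×10⁻²⁷)(2.333×10⁴)² ≈ 1.36×10⁻¹⁸ J.

KE ≈ 1.36×10⁻¹⁸ J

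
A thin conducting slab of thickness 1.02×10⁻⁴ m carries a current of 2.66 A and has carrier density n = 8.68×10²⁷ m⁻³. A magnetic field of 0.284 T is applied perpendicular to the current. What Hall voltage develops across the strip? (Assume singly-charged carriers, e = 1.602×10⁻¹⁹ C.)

V_H ≈ 5.33×10⁻⁶ V

V_H = IB/(n e t).
V_H = (2.66)(0.284)/((8.68×10²⁷)(1.602×10⁻¹⁹)(1.02×10⁻⁴)) ≈ 5.33×10⁻⁶ V.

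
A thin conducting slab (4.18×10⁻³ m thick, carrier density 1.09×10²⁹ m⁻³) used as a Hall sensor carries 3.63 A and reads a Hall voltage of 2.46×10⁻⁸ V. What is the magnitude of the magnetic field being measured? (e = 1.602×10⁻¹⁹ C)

B ≈ 0.495 T

From V_H = IB/(n e t), B = V_H n e t / I.
B = (2.46×10⁻⁸)(1.09×10²⁹)(1.602×10⁻¹⁹)(4.18×10⁻³)/3.63 ≈ 0.495 T.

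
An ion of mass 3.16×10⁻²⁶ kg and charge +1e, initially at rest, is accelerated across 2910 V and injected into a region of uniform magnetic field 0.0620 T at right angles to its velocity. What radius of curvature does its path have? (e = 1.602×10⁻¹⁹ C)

Acceleration: |q|V = ½mv² ⇒ v = √(2|q|V/m) = √(2·1.602×10⁻¹⁹·2910/3.16×10⁻²⁶) ≈ 1.718×10⁵ m/s.
In the field: r = mv/(|q|B) = (3.16×10⁻²⁶)(1.718×10⁵)/((1.602×10⁻¹⁹)(0.0620)) ≈ 0.546 m.

r ≈ 0.546 m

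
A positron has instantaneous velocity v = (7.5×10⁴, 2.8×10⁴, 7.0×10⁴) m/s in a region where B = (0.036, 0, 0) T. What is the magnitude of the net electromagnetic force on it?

v×B = (0, 2520, -1010) N/C.
F = q v×B = (1.602×10⁻¹⁹ C)·(0, 2520, -1010) = (0, 4.04×10⁻¹⁶, -1.61×10⁻¹⁶) N.
|F| = 4.35×10⁻¹⁶ N.

|F| ≈ 4.35×10⁻¹⁶ N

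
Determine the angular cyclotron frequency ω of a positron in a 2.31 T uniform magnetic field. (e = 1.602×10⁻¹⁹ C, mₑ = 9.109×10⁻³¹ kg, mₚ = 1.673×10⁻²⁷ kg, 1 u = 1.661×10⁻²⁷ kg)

ω = |q|B/m.
ω = (1.602×10⁻¹⁹)(2.31)/9.109×10⁻³¹ ≈ 4.06×10¹¹ rad/s.

ω ≈ 4.06×10¹¹ rad/s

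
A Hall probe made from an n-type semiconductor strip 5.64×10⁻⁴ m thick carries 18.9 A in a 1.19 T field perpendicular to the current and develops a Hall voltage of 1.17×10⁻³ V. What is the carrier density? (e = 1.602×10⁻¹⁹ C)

n ≈ 2.13×10²⁶ m⁻³

From V_H = IB/(n e t), n = IB/(V_H e t).
n = (18.9)(1.19)/((1.17×10⁻³)(1.602×10⁻¹⁹)(5.64×10⁻⁴)) ≈ 2.13×10²⁶ m⁻³.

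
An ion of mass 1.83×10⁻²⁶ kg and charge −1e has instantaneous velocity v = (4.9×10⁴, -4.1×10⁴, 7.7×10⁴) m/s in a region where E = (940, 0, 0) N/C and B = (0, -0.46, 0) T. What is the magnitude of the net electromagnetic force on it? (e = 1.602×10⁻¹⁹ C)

|F| ≈ 6.85×10⁻¹⁵ N

v×B = (3.54×10⁴, 0, -2.25×10⁴) N/C.
E + v×B = (3.64×10⁴, 0, -2.25×10⁴) N/C.
F = q(E + v×B) = (−1.602×10⁻¹⁹ C)·(3.64×10⁴, 0, -2.25×10⁴) = (-5.82×10⁻¹⁵, 0, 3.61×10⁻¹⁵) N.
|F| = 6.85×10⁻¹⁵ N.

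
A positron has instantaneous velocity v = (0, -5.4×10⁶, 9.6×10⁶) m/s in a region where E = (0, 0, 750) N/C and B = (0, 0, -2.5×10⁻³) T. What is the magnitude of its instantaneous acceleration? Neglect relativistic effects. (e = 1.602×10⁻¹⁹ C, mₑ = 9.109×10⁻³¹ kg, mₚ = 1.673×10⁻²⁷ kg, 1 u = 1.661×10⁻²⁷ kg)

|a| ≈ 2.38×10¹⁵ m/s²

v×B = (1.35×10⁴, 0, 0) N/C.
E + v×B = (1.35×10⁴, 0, 750) N/C.
F = q(E + v×B) = (1.602×10⁻¹⁹ C)·(1.35×10⁴, 0, 750) = (2.16×10⁻¹⁵, 0, 1.20×10⁻¹⁶) N.
|a| = |F|/m = 2.166×10⁻¹⁵/9.109×10⁻³¹ ≈ 2.38×10¹⁵ m/s².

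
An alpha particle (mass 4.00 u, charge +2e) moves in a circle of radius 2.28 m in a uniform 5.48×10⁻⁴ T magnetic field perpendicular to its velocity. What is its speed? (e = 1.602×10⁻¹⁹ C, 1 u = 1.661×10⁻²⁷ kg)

v ≈ 6.03×10⁴ m/s

From |q|vB = mv²/r, v = |q|Br/m.
v = (3.204×10⁻¹⁹)(5.48×10⁻⁴)(2.28)/6.644×10⁻²⁷ ≈ 6.03×10⁴ m/s.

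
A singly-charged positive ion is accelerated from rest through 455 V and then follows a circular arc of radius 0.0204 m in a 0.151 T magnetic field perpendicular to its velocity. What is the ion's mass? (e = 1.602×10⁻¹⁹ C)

Combine |q|V = ½mv² and r = mv/(|q|B): eliminate v to get m = qB²r²/(2V).
m = (1.602×10⁻¹⁹)(0.151)²(0.0204)²/(2·455) ≈ 1.67×10⁻²⁷ kg.

m ≈ 1.67×10⁻²⁷ kg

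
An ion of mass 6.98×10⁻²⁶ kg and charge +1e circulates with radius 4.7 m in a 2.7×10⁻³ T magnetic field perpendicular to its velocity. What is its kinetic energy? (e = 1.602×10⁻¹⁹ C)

KE ≈ 3.0×10⁻¹⁷ J

v = |q|Br/m, then KE = ½mv² = (qBr)²/(2m).
v = (1.602×10⁻¹⁹)(2.7×10⁻³)(4.7)/6.98×10⁻²⁶ ≈ 2.913×10⁴ m/s.
KE = ½(6.98×10⁻²⁶)(2.913×10⁴)² ≈ 3.0×10⁻¹⁷ J.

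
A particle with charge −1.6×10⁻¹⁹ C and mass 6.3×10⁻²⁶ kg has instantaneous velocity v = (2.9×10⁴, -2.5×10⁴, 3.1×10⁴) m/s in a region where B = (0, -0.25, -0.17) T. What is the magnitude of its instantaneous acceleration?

v×B = (1.20×10⁴, 4930, -7250) N/C.
F = q v×B = (−1.6×10⁻¹⁹ C)·(1.20×10⁴, 4930, -7250) = (-1.92×10⁻¹⁵, -7.89×10⁻¹⁶, 1.16×10⁻¹⁵) N.
|a| = |F|/m = 2.378×10⁻¹⁵/6.3×10⁻²⁶ ≈ 3.77×10¹⁰ m/s².

|a| ≈ 3.77×10¹⁰ m/s²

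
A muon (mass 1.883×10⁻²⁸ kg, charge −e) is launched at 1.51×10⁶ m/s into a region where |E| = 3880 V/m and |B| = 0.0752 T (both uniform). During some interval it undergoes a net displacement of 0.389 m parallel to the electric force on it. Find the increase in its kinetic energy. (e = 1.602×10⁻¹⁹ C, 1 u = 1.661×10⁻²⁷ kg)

The magnetic force is always ⟂ v and does no work; only the electric force changes KE.
ΔKE = F_E · d = |q|E d = (1.602×10⁻¹⁹)(3880)(0.389) ≈ 2.42×10⁻¹⁶ J.

ΔKE ≈ 2.42×10⁻¹⁶ J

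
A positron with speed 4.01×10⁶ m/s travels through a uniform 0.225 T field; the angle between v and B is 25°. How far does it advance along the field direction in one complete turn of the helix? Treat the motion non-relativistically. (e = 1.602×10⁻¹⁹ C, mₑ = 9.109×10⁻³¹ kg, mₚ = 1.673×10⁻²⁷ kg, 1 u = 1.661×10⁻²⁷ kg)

v∥ = v cosθ = 4.01×10⁶·cos25° ≈ 3.634×10⁶ m/s.
T = 2πm/(|q|B) = 2π(9.109×10⁻³¹)/((1.602×10⁻¹⁹)(0.225)) ≈ 1.588×10⁻¹⁰ s.
pitch = v∥ T = (3.634×10⁶)(1.588×10⁻¹⁰) ≈ 5.77×10⁻⁴ m.

p ≈ 5.77×10⁻⁴ m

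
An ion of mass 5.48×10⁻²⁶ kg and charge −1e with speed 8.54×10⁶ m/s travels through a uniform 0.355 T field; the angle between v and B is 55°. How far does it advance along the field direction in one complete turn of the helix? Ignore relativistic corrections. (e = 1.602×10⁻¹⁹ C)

v∥ = v cosθ = 8.54×10⁶·cos55° ≈ 4.898×10⁶ m/s.
T = 2πm/(|q|B) = 2π(5.48×10⁻²⁶)/((1.602×10⁻¹⁹)(0.355)) ≈ 6.054×10⁻⁶ s.
pitch = v∥ T = (4.898×10⁶)(6.054×10⁻⁶) ≈ 29.7 m.

p ≈ 29.7 m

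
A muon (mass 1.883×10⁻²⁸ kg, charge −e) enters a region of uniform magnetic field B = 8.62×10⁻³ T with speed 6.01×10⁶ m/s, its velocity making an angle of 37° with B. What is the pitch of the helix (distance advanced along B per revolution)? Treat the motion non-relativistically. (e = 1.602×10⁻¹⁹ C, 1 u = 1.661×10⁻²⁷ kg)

v∥ = v cosθ = 6.01×10⁶·cos37° ≈ 4.800×10⁶ m/s.
T = 2πm/(|q|B) = 2π(1.883×10⁻²⁸)/((1.602×10⁻¹⁹)(8.62×10⁻³)) ≈ 8.568×10⁻⁷ s.
pitch = v∥ T = (4.800×10⁶)(8.568×10⁻⁷) ≈ 4.11 m.

p ≈ 4.11 m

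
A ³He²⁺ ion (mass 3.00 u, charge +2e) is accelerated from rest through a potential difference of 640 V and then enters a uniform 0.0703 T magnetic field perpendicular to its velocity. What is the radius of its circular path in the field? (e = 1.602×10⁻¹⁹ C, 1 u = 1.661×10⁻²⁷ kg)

r ≈ 0.0635 m

Acceleration: |q|V = ½mv² ⇒ v = √(2|q|V/m) = √(2·3.204×10⁻¹⁹·640/4.983×10⁻²⁷) ≈ 2.869×10⁵ m/s.
In the field: r = mv/(|q|B) = (4.983×10⁻²⁷)(2.869×10⁵)/((3.204×10⁻¹⁹)(0.0703)) ≈ 0.0635 m.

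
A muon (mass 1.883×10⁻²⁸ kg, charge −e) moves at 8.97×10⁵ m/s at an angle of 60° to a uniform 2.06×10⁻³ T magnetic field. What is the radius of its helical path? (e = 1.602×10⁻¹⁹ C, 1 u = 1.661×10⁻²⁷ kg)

r ≈ 0.443 m

v⊥ = v sinθ = 8.97×10⁵·sin60° ≈ 7.768×10⁵ m/s.
r = m v⊥/(|q|B) = (1.883×10⁻²⁸)(7.768×10⁵)/((1.602×10⁻¹⁹)(2.06×10⁻³)) ≈ 0.443 m.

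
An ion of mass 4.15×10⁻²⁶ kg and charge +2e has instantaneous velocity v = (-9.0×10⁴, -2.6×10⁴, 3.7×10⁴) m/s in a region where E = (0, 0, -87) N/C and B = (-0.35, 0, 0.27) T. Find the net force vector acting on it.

F ≈ (-2.25×10⁻¹⁵, 3.64×10⁻¹⁵, -2.94×10⁻¹⁵) N

v×B = (-7020, 1.14×10⁴, -9100) N/C.
E + v×B = (-7020, 1.14×10⁴, -9190) N/C.
F = q(E + v×B) = (3.204×10⁻¹⁹ C)·(-7020, 1.14×10⁴, -9190) = (-2.25×10⁻¹⁵, 3.64×10⁻¹⁵, -2.94×10⁻¹⁵) N.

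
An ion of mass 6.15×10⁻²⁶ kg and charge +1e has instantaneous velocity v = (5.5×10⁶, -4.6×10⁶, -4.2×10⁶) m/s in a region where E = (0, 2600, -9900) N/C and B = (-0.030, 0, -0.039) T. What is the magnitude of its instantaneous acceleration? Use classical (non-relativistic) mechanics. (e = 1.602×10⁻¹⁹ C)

v×B = (1.79×10⁵, 3.40×10⁵, -1.38×10⁵) N/C.
E + v×B = (1.79×10⁵, 3.43×10⁵, -1.48×10⁵) N/C.
F = q(E + v×B) = (1.602×10⁻¹⁹ C)·(1.79×10⁵, 3.43×10⁵, -1.48×10⁵) = (2.87×10⁻¹⁴, 5.50×10⁻¹⁴, -2.37×10⁻¹⁴) N.
|a| = |F|/m = 6.640×10⁻¹⁴/6.15×10⁻²⁶ ≈ 1.08×10¹² m/s².

|a| ≈ 1.08×10¹² m/s²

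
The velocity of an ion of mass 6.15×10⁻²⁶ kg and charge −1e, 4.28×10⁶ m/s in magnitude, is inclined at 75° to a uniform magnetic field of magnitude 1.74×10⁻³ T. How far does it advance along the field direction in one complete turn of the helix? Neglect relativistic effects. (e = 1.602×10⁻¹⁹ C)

p ≈ 1540 m

v∥ = v cosθ = 4.28×10⁶·cos75° ≈ 1.108×10⁶ m/s.
T = 2πm/(|q|B) = 2π(6.15×10⁻²⁶)/((1.602×10⁻¹⁹)(1.74×10⁻³)) ≈ 1.386×10⁻³ s.
pitch = v∥ T = (1.108×10⁶)(1.386×10⁻³) ≈ 1540 m.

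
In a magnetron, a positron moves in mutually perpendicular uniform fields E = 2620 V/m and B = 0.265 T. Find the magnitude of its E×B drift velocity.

v_d ≈ 9890 m/s

The steady drift has the magnetic force balancing the electric force, so v_d = E/B.
v_d = 2620/0.265 = 9890 m/s.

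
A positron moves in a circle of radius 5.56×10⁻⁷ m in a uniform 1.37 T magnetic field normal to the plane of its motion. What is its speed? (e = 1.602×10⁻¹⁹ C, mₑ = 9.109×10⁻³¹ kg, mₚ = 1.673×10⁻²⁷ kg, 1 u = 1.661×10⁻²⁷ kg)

From |q|vB = mv²/r, v = |q|Br/m.
v = (1.602×10⁻¹⁹)(1.37)(5.56×10⁻⁷)/9.109×10⁻³¹ ≈ 1.34×10⁵ m/s.

v ≈ 1.34×10⁵ m/s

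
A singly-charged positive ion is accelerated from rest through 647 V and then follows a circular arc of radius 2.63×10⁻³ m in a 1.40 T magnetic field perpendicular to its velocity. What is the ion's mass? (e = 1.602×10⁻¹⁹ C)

Combine |q|V = ½mv² and r = mv/(|q|B): eliminate v to get m = qB²r²/(2V).
m = (1.602×10⁻¹⁹)(1.40)²(2.63×10⁻³)²/(2·647) ≈ 1.68×10⁻²⁷ kg.

m ≈ 1.68×10⁻²⁷ kg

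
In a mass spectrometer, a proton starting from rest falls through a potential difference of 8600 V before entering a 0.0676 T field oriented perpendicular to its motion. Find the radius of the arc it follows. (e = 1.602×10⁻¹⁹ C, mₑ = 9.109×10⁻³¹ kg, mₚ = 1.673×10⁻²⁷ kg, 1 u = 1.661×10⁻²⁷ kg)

r ≈ 0.198 m

Acceleration: |q|V = ½mv² ⇒ v = √(2|q|V/m) = √(2·1.602×10⁻¹⁹·8600/1.673×10⁻²⁷) ≈ 1.283×10⁶ m/s.
In the field: r = mv/(|q|B) = (1.673×10⁻²⁷)(1.283×10⁶)/((1.602×10⁻¹⁹)(0.0676)) ≈ 0.198 m.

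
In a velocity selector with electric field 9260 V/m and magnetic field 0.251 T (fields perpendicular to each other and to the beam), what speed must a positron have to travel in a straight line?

v = 3.69×10⁴ m/s

Zero net Lorentz force requires |qE| = |q v×B|, i.e. E = vB.
v = E/B = 9260/0.251 = 3.69×10⁴ m/s.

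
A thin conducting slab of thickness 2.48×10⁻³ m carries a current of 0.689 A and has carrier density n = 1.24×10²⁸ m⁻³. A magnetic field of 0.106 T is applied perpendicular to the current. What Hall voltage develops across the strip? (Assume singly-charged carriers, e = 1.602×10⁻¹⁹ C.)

V_H ≈ 1.48×10⁻⁸ V

V_H = IB/(n e t).
V_H = (0.689)(0.106)/((1.24×10²⁸)(1.602×10⁻¹⁹)(2.48×10⁻³)) ≈ 1.48×10⁻⁸ V.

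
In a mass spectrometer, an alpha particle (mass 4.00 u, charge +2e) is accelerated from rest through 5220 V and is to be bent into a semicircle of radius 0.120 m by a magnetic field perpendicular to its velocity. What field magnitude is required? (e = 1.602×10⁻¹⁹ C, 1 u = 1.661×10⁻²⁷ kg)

v = √(2|q|V/m) = √(2·3.204×10⁻¹⁹·5220/6.644×10⁻²⁷) ≈ 7.095×10⁵ m/s.
B = mv/(|q|r) = (6.644×10⁻²⁷)(7.095×10⁵)/((3.204×10⁻¹⁹)(0.120)) ≈ 0.123 T.

B ≈ 0.123 T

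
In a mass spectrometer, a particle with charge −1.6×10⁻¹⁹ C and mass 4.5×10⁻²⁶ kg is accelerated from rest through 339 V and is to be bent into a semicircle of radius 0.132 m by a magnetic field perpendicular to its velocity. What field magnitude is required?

v = √(2|q|V/m) = √(2·1.6×10⁻¹⁹·339/4.5×10⁻²⁶) ≈ 4.910×10⁴ m/s.
B = mv/(|q|r) = (4.5×10⁻²⁶)(4.910×10⁴)/((1.6×10⁻¹⁹)(0.132)) ≈ 0.105 T.

B ≈ 0.105 T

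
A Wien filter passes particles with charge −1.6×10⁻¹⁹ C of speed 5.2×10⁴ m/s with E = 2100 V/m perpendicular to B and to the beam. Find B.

Balance of forces in the selector: qE = qvB ⇒ B = E/v.
B = 2100/5.2×10⁴ = 0.040 T.

B = 0.040 T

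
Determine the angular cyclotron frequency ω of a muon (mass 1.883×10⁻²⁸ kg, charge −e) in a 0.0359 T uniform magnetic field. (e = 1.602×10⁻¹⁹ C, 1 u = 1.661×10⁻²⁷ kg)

ω ≈ 3.05×10⁷ rad/s

ω = |q|B/m.
ω = (1.602×10⁻¹⁹)(0.0359)/1.883×10⁻²⁸ ≈ 3.05×10⁷ rad/s.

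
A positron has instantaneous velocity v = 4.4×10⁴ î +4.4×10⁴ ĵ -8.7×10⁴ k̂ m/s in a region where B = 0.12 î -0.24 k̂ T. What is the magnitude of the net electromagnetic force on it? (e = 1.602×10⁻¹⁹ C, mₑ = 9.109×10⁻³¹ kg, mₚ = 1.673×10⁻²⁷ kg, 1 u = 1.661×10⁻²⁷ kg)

|F| ≈ 1.89×10⁻¹⁵ N

v×B = (-1.06×10⁴, 120, -5280) N/C.
F = q v×B = (1.602×10⁻¹⁹ C)·(-1.06×10⁴, 120, -5280) = (-1.69×10⁻¹⁵, 1.92×10⁻¹⁷, -8.46×10⁻¹⁶) N.
|F| = 1.89×10⁻¹⁵ N.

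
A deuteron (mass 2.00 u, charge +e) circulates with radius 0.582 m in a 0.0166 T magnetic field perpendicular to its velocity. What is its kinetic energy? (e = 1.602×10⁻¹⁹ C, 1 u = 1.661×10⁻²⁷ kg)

v = |q|Br/m, then KE = ½mv² = (qBr)²/(2m).
v = (1.602×10⁻¹⁹)(0.0166)(0.582)/3.322×10⁻²⁷ ≈ 4.659×10⁵ m/s.
KE = ½(3.322×10⁻²⁷)(4.659×10⁵)² ≈ 3.61×10⁻¹⁶ J = 2250 eV.

KE ≈ 2250 eV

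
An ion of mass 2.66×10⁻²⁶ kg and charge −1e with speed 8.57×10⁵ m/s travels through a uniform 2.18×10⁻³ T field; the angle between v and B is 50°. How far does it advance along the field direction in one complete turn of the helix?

v∥ = v cosθ = 8.57×10⁵·cos50° ≈ 5.509×10⁵ m/s.
T = 2πm/(|q|B) = 2π(2.66×10⁻²⁶)/((1.602×10⁻¹⁹)(2.18×10⁻³)) ≈ 4.786×10⁻⁴ s.
pitch = v∥ T = (5.509×10⁵)(4.786×10⁻⁴) ≈ 264 m.

p ≈ 264 m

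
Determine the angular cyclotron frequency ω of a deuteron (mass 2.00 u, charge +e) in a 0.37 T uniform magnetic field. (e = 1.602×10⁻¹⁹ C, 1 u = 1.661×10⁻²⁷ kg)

ω ≈ 1.8×10⁷ rad/s

ω = |q|B/m.
ω = (1.602×10⁻¹⁹)(0.37)/3.322×10⁻²⁷ ≈ 1.8×10⁷ rad/s.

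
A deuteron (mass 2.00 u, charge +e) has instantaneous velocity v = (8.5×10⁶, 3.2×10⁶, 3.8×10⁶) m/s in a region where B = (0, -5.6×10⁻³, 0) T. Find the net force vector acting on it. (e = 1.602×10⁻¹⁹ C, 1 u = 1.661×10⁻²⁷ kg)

v×B = (2.13×10⁴, 0, -4.76×10⁴) N/C.
F = q v×B = (1.602×10⁻¹⁹ C)·(2.13×10⁴, 0, -4.76×10⁴) = (3.41×10⁻¹⁵, 0, -7.63×10⁻¹⁵) N.

F ≈ (3.41×10⁻¹⁵, 0, -7.63×10⁻¹⁵) N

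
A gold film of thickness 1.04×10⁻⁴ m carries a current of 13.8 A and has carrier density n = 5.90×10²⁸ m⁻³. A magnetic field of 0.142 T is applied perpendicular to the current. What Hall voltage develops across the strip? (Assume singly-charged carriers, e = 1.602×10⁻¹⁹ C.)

V_H = IB/(n e t).
V_H = (13.8)(0.142)/((5.90×10²⁸)(1.602×10⁻¹⁹)(1.04×10⁻⁴)) ≈ 1.99×10⁻⁶ V.

V_H ≈ 1.99×10⁻⁶ V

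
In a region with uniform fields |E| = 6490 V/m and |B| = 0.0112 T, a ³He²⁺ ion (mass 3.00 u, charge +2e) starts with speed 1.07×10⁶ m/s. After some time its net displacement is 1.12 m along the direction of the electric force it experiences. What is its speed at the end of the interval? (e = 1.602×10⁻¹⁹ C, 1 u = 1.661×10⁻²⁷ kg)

v_f ≈ 1.44×10⁶ m/s

B does no work; ΔKE = |q|E d.
½mv_f² = ½mv₀² + |q|Ed = ½(4.983×10⁻²⁷)(1.07×10⁶)² + (3.204×10⁻¹⁹)(6490)(1.12) ≈ 2.853×10⁻¹⁵ J + 2.329×10⁻¹⁵ J ≈ 5.181×10⁻¹⁵ J.
v_f = √(2·5.181×10⁻¹⁵/4.983×10⁻²⁷) ≈ 1.44×10⁶ m/s.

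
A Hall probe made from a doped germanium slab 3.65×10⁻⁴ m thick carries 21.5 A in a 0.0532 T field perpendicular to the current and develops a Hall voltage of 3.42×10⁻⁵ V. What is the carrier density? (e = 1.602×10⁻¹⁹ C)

From V_H = IB/(n e t), n = IB/(V_H e t).
n = (21.5)(0.0532)/((3.42×10⁻⁵)(1.602×10⁻¹⁹)(3.65×10⁻⁴)) ≈ 5.72×10²⁶ m⁻³.

n ≈ 5.72×10²⁶ m⁻³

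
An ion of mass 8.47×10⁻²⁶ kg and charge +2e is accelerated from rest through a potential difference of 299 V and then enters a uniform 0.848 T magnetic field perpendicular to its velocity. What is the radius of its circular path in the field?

Acceleration: |q|V = ½mv² ⇒ v = √(2|q|V/m) = √(2·3.204×10⁻¹⁹·299/8.47×10⁻²⁶) ≈ 4.756×10⁴ m/s.
In the field: r = mv/(|q|B) = (8.47×10⁻²⁶)(4.756×10⁴)/((3.204×10⁻¹⁹)(0.848)) ≈ 0.0148 m.

r ≈ 0.0148 m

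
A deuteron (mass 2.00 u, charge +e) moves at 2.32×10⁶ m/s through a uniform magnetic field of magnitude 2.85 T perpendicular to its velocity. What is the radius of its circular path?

The magnetic force provides the centripetal force: |q|vB = mv²/r.
r = mv/(|q|B) = (3.322×10⁻²⁷)(2.32×10⁶)/((1.602×10⁻¹⁹)(2.85)) ≈ 0.0169 m.

r ≈ 0.0169 m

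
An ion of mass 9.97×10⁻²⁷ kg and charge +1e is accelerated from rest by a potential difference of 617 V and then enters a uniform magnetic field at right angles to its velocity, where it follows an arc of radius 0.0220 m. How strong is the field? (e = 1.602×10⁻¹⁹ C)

v = √(2|q|V/m) = √(2·1.602×10⁻¹⁹·617/9.97×10⁻²⁷) ≈ 1.408×10⁵ m/s.
B = mv/(|q|r) = (9.97×10⁻²⁷)(1.408×10⁵)/((1.602×10⁻¹⁹)(0.0220)) ≈ 0.398 T.

B ≈ 0.398 T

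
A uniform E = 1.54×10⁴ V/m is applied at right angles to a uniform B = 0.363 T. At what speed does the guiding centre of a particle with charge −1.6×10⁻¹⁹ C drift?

v_d ≈ 4.24×10⁴ m/s

The steady drift has the magnetic force balancing the electric force, so v_d = E/B.
v_d = 1.54×10⁴/0.363 = 4.24×10⁴ m/s.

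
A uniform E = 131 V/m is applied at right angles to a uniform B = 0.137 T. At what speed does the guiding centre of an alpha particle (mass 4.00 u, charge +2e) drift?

v_d ≈ 956 m/s

The E×B drift speed is v_d = E/B.
v_d = 131/0.137 = 956 m/s.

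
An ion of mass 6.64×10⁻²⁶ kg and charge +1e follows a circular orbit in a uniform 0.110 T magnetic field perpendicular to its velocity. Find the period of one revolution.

The cyclotron period depends only on m, q, B: T = 2πm/(|q|B).
T = 2π(6.64×10⁻²⁶)/((1.602×10⁻¹⁹)(0.110)) ≈ 2.37×10⁻⁵ s.

T ≈ 2.37×10⁻⁵ s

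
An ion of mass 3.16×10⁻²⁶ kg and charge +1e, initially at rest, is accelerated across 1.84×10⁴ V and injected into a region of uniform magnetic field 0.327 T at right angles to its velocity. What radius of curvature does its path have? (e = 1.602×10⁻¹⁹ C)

Acceleration: |q|V = ½mv² ⇒ v = √(2|q|V/m) = √(2·1.602×10⁻¹⁹·1.84×10⁴/3.16×10⁻²⁶) ≈ 4.319×10⁵ m/s.
In the field: r = mv/(|q|B) = (3.16×10⁻²⁶)(4.319×10⁵)/((1.602×10⁻¹⁹)(0.327)) ≈ 0.261 m.

r ≈ 0.261 m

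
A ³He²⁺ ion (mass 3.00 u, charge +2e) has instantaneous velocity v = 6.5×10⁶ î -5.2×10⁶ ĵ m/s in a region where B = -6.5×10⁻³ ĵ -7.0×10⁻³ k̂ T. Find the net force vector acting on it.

v×B = (3.64×10⁴, 4.55×10⁴, -4.22×10⁴) N/C.
F = q v×B = (3.204×10⁻¹⁹ C)·(3.64×10⁴, 4.55×10⁴, -4.22×10⁴) = (1.17×10⁻¹⁴, 1.46×10⁻¹⁴, -1.35×10⁻¹⁴) N.

F ≈ (1.17×10⁻¹⁴, 1.46×10⁻¹⁴, -1.35×10⁻¹⁴) N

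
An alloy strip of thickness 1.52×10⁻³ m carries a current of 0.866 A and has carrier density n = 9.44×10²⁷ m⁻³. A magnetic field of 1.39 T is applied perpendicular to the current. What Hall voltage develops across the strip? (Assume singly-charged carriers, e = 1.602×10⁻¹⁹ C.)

V_H ≈ 5.24×10⁻⁷ V

V_H = IB/(n e t).
V_H = (0.866)(1.39)/((9.44×10²⁷)(1.602×10⁻¹⁹)(1.52×10⁻³)) ≈ 5.24×10⁻⁷ V.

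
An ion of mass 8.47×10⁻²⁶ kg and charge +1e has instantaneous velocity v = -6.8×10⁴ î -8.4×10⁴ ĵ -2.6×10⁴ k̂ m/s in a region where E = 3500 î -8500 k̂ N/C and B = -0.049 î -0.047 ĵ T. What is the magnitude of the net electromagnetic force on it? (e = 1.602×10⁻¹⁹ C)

|F| ≈ 1.57×10⁻¹⁵ N

v×B = (-1220, 1270, -920) N/C.
E + v×B = (2280, 1270, -9420) N/C.
F = q(E + v×B) = (1.602×10⁻¹⁹ C)·(2280, 1270, -9420) = (3.65×10⁻¹⁶, 2.04×10⁻¹⁶, -1.51×10⁻¹⁵) N.
|F| = 1.57×10⁻¹⁵ N.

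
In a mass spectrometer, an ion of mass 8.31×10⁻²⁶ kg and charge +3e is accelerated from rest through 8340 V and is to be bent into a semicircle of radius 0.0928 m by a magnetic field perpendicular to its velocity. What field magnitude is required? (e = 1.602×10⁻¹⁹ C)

B ≈ 0.579 T

v = √(2|q|V/m) = √(2·4.806×10⁻¹⁹·8340/8.31×10⁻²⁶) ≈ 3.106×10⁵ m/s.
B = mv/(|q|r) = (8.31×10⁻²⁶)(3.106×10⁵)/((4.806×10⁻¹⁹)(0.0928)) ≈ 0.579 T.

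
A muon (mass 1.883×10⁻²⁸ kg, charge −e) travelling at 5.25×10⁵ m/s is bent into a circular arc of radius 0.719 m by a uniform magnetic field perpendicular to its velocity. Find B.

From |q|vB = mv²/r, B = mv/(|q|r).
B = (1.883×10⁻²⁸)(5.25×10⁵)/((1.602×10⁻¹⁹)(0.719)) ≈ 8.58×10⁻⁴ T.

B ≈ 8.58×10⁻⁴ T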